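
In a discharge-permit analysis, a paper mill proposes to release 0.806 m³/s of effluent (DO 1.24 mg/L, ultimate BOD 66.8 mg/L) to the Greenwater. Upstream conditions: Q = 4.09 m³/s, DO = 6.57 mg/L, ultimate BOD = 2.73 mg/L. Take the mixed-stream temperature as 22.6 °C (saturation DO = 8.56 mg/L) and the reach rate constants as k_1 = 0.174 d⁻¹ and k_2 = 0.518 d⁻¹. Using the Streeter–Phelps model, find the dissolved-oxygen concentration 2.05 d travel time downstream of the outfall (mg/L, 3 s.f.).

DO ≈ 5.19 mg/L

Mixed DO = (4.09×6.57 + 0.806×1.24)/(4.09+0.806) = 27.87/4.896 = 5.693 mg/L.
Mixed L₀ = (4.09×2.73 + 0.806×66.8)/(4.896) = 65.01/4.896 = 13.28 mg/L.
Initial deficit D₀ = C_s − DO₀ = 8.56 − 5.693 = 2.867 mg/L.
D(2.05) = [0.174×13.28/(0.518−0.174)](e^(−0.174×2.05) − e^(−0.518×2.05)) + 2.867 e^(−0.518×2.05)
= 6.716 × (0.7000 − 0.3458) + 2.867 × 0.3458 = 3.370 mg/L.
DO = 8.56 − 3.370 = 5.190 mg/L.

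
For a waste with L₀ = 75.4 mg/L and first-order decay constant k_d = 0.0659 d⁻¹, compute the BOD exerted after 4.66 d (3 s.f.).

y ≈ 19.9 mg/L

y_t = L₀(1 − e^(−k_d t)) = 75.4 × (1 − e^(−0.0659×4.66))
= 75.4 × (1 − 0.7356) = 75.4 × 0.2644 = 19.94 mg/L.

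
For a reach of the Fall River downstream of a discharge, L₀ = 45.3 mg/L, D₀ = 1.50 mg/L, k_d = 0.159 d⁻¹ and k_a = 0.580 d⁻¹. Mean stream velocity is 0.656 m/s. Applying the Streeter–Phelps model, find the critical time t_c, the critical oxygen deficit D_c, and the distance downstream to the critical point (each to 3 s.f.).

t_c ≈ 2.86 d; D_c ≈ 7.89 mg/L; x_c ≈ 162 km

At the critical point dD/dt = 0, so k_d L₀ e^(−k_d t) = k_a D. Substituting D(t) from the Streeter–Phelps equation and solving for t gives
t_c = ln[(k_a/k_d)(1 − D₀(k_a−k_d)/(k_d L₀))] / (k_a−k_d).
Here k_a−k_d = 0.4210 d⁻¹ and 1 − D₀(k_a−k_d)/(k_d L₀) = 1 − 1.50×0.4210/(0.159×45.3) = 0.9123, so
t_c = ln(3.648 × 0.9123) / 0.4210 = 1.202 / 0.4210 = 2.856 d.
L(t_c) = L₀ e^(−k_d t_c) = 45.3 × 0.6350 = 28.77 mg/L, and at the critical point k_a D_c = k_d L, so D_c = (0.159/0.580) × 28.77 = 7.886 mg/L.
x_c = v t_c = 0.656 m/s × 2.856 d × 86400 s/d = 161900 m ≈ 162 km.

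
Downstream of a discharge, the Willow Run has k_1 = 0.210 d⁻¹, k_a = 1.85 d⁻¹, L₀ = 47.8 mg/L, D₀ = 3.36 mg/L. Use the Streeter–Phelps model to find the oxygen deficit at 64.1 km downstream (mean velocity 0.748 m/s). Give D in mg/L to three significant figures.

Travel time t = x/v = 64.1 km / (0.748 m/s) = 64100 m / 0.748 m/s = 85700 s = 0.9918 d.
k_1 L₀/(k_a−k_1) = 0.210×47.8/(1.85−0.210) = 10.04/1.640 = 6.121 mg/L.
e^(−k_1 t) = e^(−0.210×0.9918) = 0.8120; e^(−k_a t) = e^(−1.85×0.9918) = 0.1596.
D = 6.121 × (0.8120 − 0.1596) + 3.36 × 0.1596 = 3.993 + 0.5364 = 4.529 mg/L.

D ≈ 4.53 mg/L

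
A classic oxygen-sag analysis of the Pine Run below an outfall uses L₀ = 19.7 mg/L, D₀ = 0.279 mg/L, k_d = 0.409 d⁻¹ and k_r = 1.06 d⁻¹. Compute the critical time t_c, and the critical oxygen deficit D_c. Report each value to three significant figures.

t_c = [1/(k_r−k_d)] ln[(k_r/k_d)(1 − D₀(k_r−k_d)/(k_d L₀))]
= [1/(1.06−0.409)] ln[(1.06/0.409)(1 − 0.279×0.6510/(0.409×19.7))]
= (1/0.6510) ln[2.592 × 0.9775] = 1.536 × ln(2.533) = 1.536 × 0.9295 = 1.428 d.
L(t_c) = L₀ e^(−k_d t_c) = 19.7 × 0.5577 = 10.99 mg/L, and at the critical point k_r D_c = k_d L, so D_c = (0.409/1.06) × 10.99 = 4.239 mg/L.

t_c ≈ 1.43 d; D_c ≈ 4.24 mg/L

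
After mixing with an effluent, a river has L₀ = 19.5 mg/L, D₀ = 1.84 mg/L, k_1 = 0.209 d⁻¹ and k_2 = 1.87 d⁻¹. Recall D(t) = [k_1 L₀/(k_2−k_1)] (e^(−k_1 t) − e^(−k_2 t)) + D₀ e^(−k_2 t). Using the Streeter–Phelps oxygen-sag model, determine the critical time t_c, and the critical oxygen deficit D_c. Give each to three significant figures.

t_c ≈ 0.485 d; D_c ≈ 1.97 mg/L

With k_2/k_1 = 8.947 and 1 − D₀(k_2−k_1)/(k_1 L₀) = 0.2501,
t_c = ln(8.947 × 0.2501) / (1.87 − 0.209) = ln(2.238) / 1.661 = 0.8054/1.661 = 0.4849 d.
L(t_c) = L₀ e^(−k_1 t_c) = 19.5 × 0.9036 = 17.62 mg/L, and at the critical point k_2 D_c = k_1 L, so D_c = (0.209/1.87) × 17.62 = 1.969 mg/L.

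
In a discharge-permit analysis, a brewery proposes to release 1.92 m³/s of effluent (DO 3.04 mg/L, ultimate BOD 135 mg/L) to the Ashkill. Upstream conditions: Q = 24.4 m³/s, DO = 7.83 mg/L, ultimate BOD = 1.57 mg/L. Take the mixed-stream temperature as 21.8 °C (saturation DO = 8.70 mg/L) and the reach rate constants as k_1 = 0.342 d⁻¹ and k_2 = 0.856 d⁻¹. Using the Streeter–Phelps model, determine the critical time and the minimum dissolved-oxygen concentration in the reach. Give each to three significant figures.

Mixed DO = (24.4×7.83 + 1.92×3.04)/(24.4+1.92) = 196.9/26.32 = 7.481 mg/L.
Mixed L₀ = (24.4×1.57 + 1.92×135)/(26.32) = 297.5/26.32 = 11.30 mg/L.
Initial deficit D₀ = C_s − DO₀ = 8.70 − 7.481 = 1.219 mg/L.
t_c = (1/0.5140) ln[(0.856/0.342)(1 − 1.219×0.5140/(0.342×11.30))] = 1.946 × ln(2.097) = 1.441 d.
D_c = (0.342/0.856) × 11.30 × e^(−0.342×1.441) = 0.3995 × 11.30 × 0.6109 = 2.759 mg/L.
Minimum DO = 8.70 − 2.759 = 5.941 mg/L.

t_c ≈ 1.44 d; minimum DO ≈ 5.94 mg/L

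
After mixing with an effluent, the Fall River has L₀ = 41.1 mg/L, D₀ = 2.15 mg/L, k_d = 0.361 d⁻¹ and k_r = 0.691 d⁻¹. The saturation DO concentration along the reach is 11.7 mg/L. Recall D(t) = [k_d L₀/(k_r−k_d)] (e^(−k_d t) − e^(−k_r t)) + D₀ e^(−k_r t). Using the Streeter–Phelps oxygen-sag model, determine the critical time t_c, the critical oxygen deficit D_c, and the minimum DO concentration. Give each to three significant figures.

t_c ≈ 1.82 d; D_c ≈ 11.1 mg/L; min DO ≈ 0.565 mg/L

At the critical point dD/dt = 0, so k_d L₀ e^(−k_d t) = k_r D. Substituting D(t) from the Streeter–Phelps equation and solving for t gives
t_c = ln[(k_r/k_d)(1 − D₀(k_r−k_d)/(k_d L₀))] / (k_r−k_d).
Here k_r−k_d = 0.3300 d⁻¹ and 1 − D₀(k_r−k_d)/(k_d L₀) = 1 − 2.15×0.3300/(0.361×41.1) = 0.9522, so
t_c = ln(1.914 × 0.9522) / 0.3300 = 0.6003 / 0.3300 = 1.819 d.
D_c = (k_d/k_r) L₀ e^(−k_d t_c) = (0.361/0.691) × 41.1 × e^(−0.361×1.819) = 0.5224 × 41.1 × 0.5186 = 11.14 mg/L.
Minimum DO = C_s − D_c = 11.7 − 11.14 = 0.5650 mg/L.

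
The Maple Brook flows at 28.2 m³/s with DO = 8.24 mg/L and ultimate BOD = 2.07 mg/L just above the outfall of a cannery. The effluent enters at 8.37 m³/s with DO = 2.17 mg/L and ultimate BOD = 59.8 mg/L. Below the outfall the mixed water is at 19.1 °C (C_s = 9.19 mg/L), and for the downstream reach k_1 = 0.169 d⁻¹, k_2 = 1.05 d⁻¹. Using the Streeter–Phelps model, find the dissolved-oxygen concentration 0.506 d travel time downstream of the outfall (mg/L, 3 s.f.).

Mixed DO = (28.2×8.24 + 8.37×2.17)/(28.2+8.37) = 250.5/36.57 = 6.851 mg/L.
Mixed L₀ = (28.2×2.07 + 8.37×59.8)/(36.57) = 558.9/36.57 = 15.28 mg/L.
Initial deficit D₀ = C_s − DO₀ = 9.19 − 6.851 = 2.339 mg/L.
D(0.506) = [0.169×15.28/(1.05−0.169)](e^(−0.169×0.506) − e^(−1.05×0.506)) + 2.339 e^(−1.05×0.506)
= 2.932 × (0.9180 − 0.5878) + 2.339 × 0.5878 = 2.343 mg/L.
DO = 9.19 − 2.343 = 6.847 mg/L.

DO ≈ 6.85 mg/L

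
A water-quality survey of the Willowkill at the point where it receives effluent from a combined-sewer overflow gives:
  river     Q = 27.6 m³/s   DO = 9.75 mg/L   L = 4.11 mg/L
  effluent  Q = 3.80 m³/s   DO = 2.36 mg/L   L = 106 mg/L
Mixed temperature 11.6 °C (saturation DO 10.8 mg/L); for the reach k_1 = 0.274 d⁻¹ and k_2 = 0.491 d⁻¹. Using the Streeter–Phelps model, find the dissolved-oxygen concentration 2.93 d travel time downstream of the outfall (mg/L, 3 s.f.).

Mixed DO = (27.6×9.75 + 3.80×2.36)/(27.6+3.80) = 278.1/31.40 = 8.856 mg/L.
Mixed L₀ = (27.6×4.11 + 3.80×106)/(31.40) = 516.2/31.40 = 16.44 mg/L.
Initial deficit D₀ = C_s − DO₀ = 10.8 − 8.856 = 1.944 mg/L.
D(2.93) = [0.274×16.44/(0.491−0.274)](e^(−0.274×2.93) − e^(−0.491×2.93)) + 1.944 e^(−0.491×2.93)
= 20.76 × (0.4481 − 0.2373) + 1.944 × 0.2373 = 4.838 mg/L.
DO = 10.8 − 4.838 = 5.962 mg/L.

DO ≈ 5.96 mg/L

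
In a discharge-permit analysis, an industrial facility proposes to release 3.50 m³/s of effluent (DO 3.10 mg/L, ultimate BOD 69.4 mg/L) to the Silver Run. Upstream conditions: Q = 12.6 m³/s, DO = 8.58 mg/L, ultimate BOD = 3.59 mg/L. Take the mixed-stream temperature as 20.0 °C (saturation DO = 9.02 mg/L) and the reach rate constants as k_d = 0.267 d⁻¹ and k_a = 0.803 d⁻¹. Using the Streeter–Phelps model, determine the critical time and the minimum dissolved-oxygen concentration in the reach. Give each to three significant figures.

t_c ≈ 1.68 d; minimum DO ≈ 5.22 mg/L

Mixed DO = (12.6×8.58 + 3.50×3.10)/(12.6+3.50) = 119.0/16.10 = 7.389 mg/L.
Mixed L₀ = (12.6×3.59 + 3.50×69.4)/(16.10) = 288.1/16.10 = 17.90 mg/L.
Initial deficit D₀ = C_s − DO₀ = 9.02 − 7.389 = 1.631 mg/L.
t_c = (1/0.5360) ln[(0.803/0.267)(1 − 1.631×0.5360/(0.267×17.90))] = 1.866 × ln(2.457) = 1.677 d.
D_c = (0.267/0.803) × 17.90 × e^(−0.267×1.677) = 0.3325 × 17.90 × 0.6390 = 3.803 mg/L.
Minimum DO = 9.02 − 3.803 = 5.217 mg/L.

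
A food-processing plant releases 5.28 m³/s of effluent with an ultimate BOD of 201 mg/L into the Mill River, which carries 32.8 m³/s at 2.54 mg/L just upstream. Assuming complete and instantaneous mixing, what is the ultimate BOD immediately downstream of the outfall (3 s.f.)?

Flow-weighted mixing: C = (Q_r C_r + Q_w C_w)/(Q_r + Q_w)
= (32.8×2.54 + 5.28×201)/(32.8 + 5.28) = 1145/38.08 = 30.06 mg/L.

30.1 mg/L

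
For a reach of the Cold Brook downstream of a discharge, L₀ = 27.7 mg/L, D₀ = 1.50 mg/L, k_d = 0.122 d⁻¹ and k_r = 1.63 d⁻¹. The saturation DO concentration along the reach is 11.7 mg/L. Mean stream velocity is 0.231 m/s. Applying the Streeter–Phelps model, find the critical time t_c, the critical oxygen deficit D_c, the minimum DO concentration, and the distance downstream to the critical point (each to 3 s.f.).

At the critical point dD/dt = 0, so k_d L₀ e^(−k_d t) = k_r D. Substituting D(t) from the Streeter–Phelps equation and solving for t gives
t_c = ln[(k_r/k_d)(1 − D₀(k_r−k_d)/(k_d L₀))] / (k_r−k_d).
Here k_r−k_d = 1.508 d⁻¹ and 1 − D₀(k_r−k_d)/(k_d L₀) = 1 − 1.50×1.508/(0.122×27.7) = 0.3307, so
t_c = ln(13.36 × 0.3307) / 1.508 = 1.486 / 1.508 = 0.9852 d.
D_c = (k_d/k_r) L₀ e^(−k_d t_c) = (0.122/1.63) × 27.7 × e^(−0.122×0.9852) = 0.07485 × 27.7 × 0.8868 = 1.838 mg/L.
Minimum DO = C_s − D_c = 11.7 − 1.838 = 9.862 mg/L.
x_c = v t_c = 0.231 m/s × 0.9852 d × 86400 s/d = 19660 m ≈ 19.7 km.

t_c ≈ 0.985 d; D_c ≈ 1.84 mg/L; min DO ≈ 9.86 mg/L; x_c ≈ 19.7 km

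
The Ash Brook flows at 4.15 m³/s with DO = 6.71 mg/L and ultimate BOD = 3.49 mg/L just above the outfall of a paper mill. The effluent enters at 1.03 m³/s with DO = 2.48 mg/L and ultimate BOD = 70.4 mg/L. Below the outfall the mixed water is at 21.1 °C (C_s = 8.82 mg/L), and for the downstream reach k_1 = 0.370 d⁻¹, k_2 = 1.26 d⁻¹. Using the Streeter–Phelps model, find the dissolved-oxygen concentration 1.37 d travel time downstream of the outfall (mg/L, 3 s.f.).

DO ≈ 5.33 mg/L

Mixed DO = (4.15×6.71 + 1.03×2.48)/(4.15+1.03) = 30.40/5.180 = 5.869 mg/L.
Mixed L₀ = (4.15×3.49 + 1.03×70.4)/(5.180) = 87.00/5.180 = 16.79 mg/L.
Initial deficit D₀ = C_s − DO₀ = 8.82 − 5.869 = 2.951 mg/L.
D(1.37) = [0.370×16.79/(1.26−0.370)](e^(−0.370×1.37) − e^(−1.26×1.37)) + 2.951 e^(−1.26×1.37)
= 6.982 × (0.6024 − 0.1780) + 2.951 × 0.1780 = 3.488 mg/L.
DO = 8.82 − 3.488 = 5.332 mg/L.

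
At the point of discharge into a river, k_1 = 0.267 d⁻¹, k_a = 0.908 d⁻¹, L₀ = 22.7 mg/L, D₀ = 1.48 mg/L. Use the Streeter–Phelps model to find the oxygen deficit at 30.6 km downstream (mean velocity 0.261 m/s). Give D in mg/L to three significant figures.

D ≈ 4.26 mg/L

Travel time t = x/v = 30.6 km / (0.261 m/s) = 30600 m / 0.261 m/s = 117200 s = 1.357 d.
k_1 L₀/(k_a−k_1) = 0.267×22.7/(0.908−0.267) = 6.061/0.6410 = 9.455 mg/L.
e^(−k_1 t) = e^(−0.267×1.357) = 0.6961; e^(−k_a t) = e^(−0.908×1.357) = 0.2917.
D = 9.455 × (0.6961 − 0.2917) + 1.48 × 0.2917 = 3.824 + 0.4317 = 4.255 mg/L.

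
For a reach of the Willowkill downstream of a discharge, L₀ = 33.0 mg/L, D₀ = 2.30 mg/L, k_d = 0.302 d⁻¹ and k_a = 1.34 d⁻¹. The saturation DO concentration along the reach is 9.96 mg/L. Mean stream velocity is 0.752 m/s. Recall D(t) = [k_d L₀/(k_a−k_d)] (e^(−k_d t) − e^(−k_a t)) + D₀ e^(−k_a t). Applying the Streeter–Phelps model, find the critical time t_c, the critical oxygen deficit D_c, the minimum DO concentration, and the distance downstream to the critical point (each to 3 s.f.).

t_c ≈ 1.17 d; D_c ≈ 5.22 mg/L; min DO ≈ 4.74 mg/L; x_c ≈ 76.1 km

At the critical point dD/dt = 0, so k_d L₀ e^(−k_d t) = k_a D. Substituting D(t) from the Streeter–Phelps equation and solving for t gives
t_c = ln[(k_a/k_d)(1 − D₀(k_a−k_d)/(k_d L₀))] / (k_a−k_d).
Here k_a−k_d = 1.038 d⁻¹ and 1 − D₀(k_a−k_d)/(k_d L₀) = 1 − 2.30×1.038/(0.302×33.0) = 0.7604, so
t_c = ln(4.437 × 0.7604) / 1.038 = 1.216 / 1.038 = 1.172 d.
D_c = (k_d/k_a) L₀ e^(−k_d t_c) = (0.302/1.34) × 33.0 × e^(−0.302×1.172) = 0.2254 × 33.0 × 0.7020 = 5.221 mg/L.
Minimum DO = C_s − D_c = 9.96 − 5.221 = 4.739 mg/L.
x_c = v t_c = 0.752 m/s × 1.172 d × 86400 s/d = 76120 m ≈ 76.1 km.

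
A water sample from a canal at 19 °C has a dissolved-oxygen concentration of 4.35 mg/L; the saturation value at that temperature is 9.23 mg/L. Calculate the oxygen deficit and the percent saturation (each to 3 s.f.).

D ≈ 4.88 mg/L; 47.1 % saturation

D = C_s − C = 9.23 − 4.35 = 4.88 mg/L.
% saturation = 4.35/9.23 × 100 = 47.1 %.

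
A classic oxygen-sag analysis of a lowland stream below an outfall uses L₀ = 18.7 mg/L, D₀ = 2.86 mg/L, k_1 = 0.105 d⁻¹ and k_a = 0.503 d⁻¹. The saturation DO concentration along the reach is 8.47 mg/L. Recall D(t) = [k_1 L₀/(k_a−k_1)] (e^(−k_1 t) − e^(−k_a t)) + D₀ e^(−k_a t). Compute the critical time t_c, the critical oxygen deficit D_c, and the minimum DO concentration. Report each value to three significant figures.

At the critical point dD/dt = 0, so k_1 L₀ e^(−k_1 t) = k_a D. Substituting D(t) from the Streeter–Phelps equation and solving for t gives
t_c = ln[(k_a/k_1)(1 − D₀(k_a−k_1)/(k_1 L₀))] / (k_a−k_1).
Here k_a−k_1 = 0.3980 d⁻¹ and 1 − D₀(k_a−k_1)/(k_1 L₀) = 1 − 2.86×0.3980/(0.105×18.7) = 0.4203, so
t_c = ln(4.790 × 0.4203) / 0.3980 = 0.6998 / 0.3980 = 1.758 d.
D_c = (k_1/k_a) L₀ e^(−k_1 t_c) = (0.105/0.503) × 18.7 × e^(−0.105×1.758) = 0.2087 × 18.7 × 0.8314 = 3.246 mg/L.
Minimum DO = C_s − D_c = 8.47 − 3.246 = 5.224 mg/L.

t_c ≈ 1.76 d; D_c ≈ 3.25 mg/L; min DO ≈ 5.22 mg/L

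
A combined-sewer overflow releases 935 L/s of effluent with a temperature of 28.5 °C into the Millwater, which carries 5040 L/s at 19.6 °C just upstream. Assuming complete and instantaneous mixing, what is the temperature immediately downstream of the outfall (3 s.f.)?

Flow-weighted mixing: C = (Q_r C_r + Q_w C_w)/(Q_r + Q_w)
= (5040×19.6 + 935×28.5)/(5040 + 935) = 125400/5975 = 20.99 °C.

21.0 °C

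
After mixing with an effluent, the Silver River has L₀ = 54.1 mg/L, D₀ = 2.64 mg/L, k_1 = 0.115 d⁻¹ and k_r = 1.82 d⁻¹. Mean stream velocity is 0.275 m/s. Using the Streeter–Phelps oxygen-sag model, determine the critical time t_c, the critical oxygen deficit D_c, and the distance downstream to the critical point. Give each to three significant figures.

t_c ≈ 0.866 d; D_c ≈ 3.09 mg/L; x_c ≈ 20.6 km

With k_r/k_1 = 15.83 and 1 − D₀(k_r−k_1)/(k_1 L₀) = 0.2765,
t_c = ln(15.83 × 0.2765) / (1.82 − 0.115) = ln(4.376) / 1.705 = 1.476/1.705 = 0.8658 d.
D_c = (k_1/k_r) L₀ e^(−k_1 t_c) = (0.115/1.82) × 54.1 × e^(−0.115×0.8658) = 0.06319 × 54.1 × 0.9052 = 3.094 mg/L.
x_c = v t_c = 0.275 m/s × 0.8658 d × 86400 s/d = 20570 m ≈ 20.6 km.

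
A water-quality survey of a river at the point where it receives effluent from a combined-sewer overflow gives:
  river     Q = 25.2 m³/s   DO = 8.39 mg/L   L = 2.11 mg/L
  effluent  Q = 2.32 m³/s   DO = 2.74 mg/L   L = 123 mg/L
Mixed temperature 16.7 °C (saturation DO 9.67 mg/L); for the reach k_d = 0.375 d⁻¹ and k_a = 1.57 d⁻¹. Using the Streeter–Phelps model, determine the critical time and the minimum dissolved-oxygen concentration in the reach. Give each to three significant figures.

t_c ≈ 0.690 d; minimum DO ≈ 7.40 mg/L

Mixed DO = (25.2×8.39 + 2.32×2.74)/(25.2+2.32) = 217.8/27.52 = 7.914 mg/L.
Mixed L₀ = (25.2×2.11 + 2.32×123)/(27.52) = 338.5/27.52 = 12.30 mg/L.
Initial deficit D₀ = C_s − DO₀ = 9.67 − 7.914 = 1.756 mg/L.
t_c = (1/1.195) ln[(1.57/0.375)(1 − 1.756×1.195/(0.375×12.30))] = 0.8368 × ln(2.282) = 0.6904 d.
D_c = (0.375/1.57) × 12.30 × e^(−0.375×0.6904) = 0.2389 × 12.30 × 0.7719 = 2.268 mg/L.
Minimum DO = 9.67 − 2.268 = 7.402 mg/L.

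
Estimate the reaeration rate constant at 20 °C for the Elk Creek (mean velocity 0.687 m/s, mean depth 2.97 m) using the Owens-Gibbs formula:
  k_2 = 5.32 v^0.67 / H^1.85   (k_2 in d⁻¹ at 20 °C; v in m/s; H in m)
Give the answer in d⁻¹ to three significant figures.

k_2 = 5.32 × 0.687^0.67 / 2.97^1.85 = 5.32 × 0.7776 / 7.492 = 0.5522 d⁻¹.

k_2 ≈ 0.552 d⁻¹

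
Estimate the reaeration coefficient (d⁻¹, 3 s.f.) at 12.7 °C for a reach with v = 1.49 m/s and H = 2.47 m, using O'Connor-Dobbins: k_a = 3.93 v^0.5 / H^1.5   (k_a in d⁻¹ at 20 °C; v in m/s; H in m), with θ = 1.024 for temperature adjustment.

k_a ≈ 1.04 d⁻¹

k_a(20) = 3.93 × 1.49^0.5 / 2.47^1.5 = 3.93 × 1.221 / 3.882 = 1.236 d⁻¹.
k_a(12.7) = 1.236 × 1.024^(12.7−20) = 1.236 × 0.8410 = 1.039 d⁻¹.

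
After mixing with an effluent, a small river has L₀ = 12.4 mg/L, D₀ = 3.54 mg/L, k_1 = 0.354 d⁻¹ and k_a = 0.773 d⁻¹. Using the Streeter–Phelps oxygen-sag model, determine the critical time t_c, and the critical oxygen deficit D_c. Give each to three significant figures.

t_c ≈ 0.880 d; D_c ≈ 4.16 mg/L

t_c = [1/(k_a−k_1)] ln[(k_a/k_1)(1 − D₀(k_a−k_1)/(k_1 L₀))]
= [1/(0.773−0.354)] ln[(0.773/0.354)(1 − 3.54×0.4190/(0.354×12.4))]
= (1/0.4190) ln[2.184 × 0.6621] = 2.387 × ln(1.446) = 2.387 × 0.3686 = 0.8798 d.
D_c = (k_1/k_a) L₀ e^(−k_1 t_c) = (0.354/0.773) × 12.4 × e^(−0.354×0.8798) = 0.4580 × 12.4 × 0.7324 = 4.159 mg/L.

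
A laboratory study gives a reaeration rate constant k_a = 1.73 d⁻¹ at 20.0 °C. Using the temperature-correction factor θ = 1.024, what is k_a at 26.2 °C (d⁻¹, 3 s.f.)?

k_a ≈ 2.00 d⁻¹

k_a(T₂) = k_a(T₁) · θ^(T₂−T₁) = 1.73 × 1.024^(26.2−20.0)
= 1.73 × 1.024^6.20 = 1.73 × 1.158 = 2.004 d⁻¹.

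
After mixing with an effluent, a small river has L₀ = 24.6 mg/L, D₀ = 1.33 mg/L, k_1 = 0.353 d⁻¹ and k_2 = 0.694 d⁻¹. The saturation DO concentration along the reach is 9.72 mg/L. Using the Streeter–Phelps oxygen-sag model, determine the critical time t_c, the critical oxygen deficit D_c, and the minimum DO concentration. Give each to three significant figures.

t_c ≈ 1.83 d; D_c ≈ 6.57 mg/L; min DO ≈ 3.15 mg/L

t_c = [1/(k_2−k_1)] ln[(k_2/k_1)(1 − D₀(k_2−k_1)/(k_1 L₀))]
= [1/(0.694−0.353)] ln[(0.694/0.353)(1 − 1.33×0.3410/(0.353×24.6))]
= (1/0.3410) ln[1.966 × 0.9478] = 2.933 × ln(1.863) = 2.933 × 0.6224 = 1.825 d.
D_c = (k_1/k_2) L₀ e^(−k_1 t_c) = (0.353/0.694) × 24.6 × e^(−0.353×1.825) = 0.5086 × 24.6 × 0.5250 = 6.570 mg/L.
Minimum DO = C_s − D_c = 9.72 − 6.570 = 3.150 mg/L.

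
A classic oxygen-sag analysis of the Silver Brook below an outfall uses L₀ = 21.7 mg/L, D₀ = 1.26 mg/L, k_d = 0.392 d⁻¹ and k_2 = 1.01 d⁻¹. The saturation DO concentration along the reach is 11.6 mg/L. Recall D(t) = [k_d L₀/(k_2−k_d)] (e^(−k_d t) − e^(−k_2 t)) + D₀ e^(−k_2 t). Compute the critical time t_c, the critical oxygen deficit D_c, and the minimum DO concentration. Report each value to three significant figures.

t_c ≈ 1.38 d; D_c ≈ 4.91 mg/L; min DO ≈ 6.69 mg/L

At the critical point dD/dt = 0, so k_d L₀ e^(−k_d t) = k_2 D. Substituting D(t) from the Streeter–Phelps equation and solving for t gives
t_c = ln[(k_2/k_d)(1 − D₀(k_2−k_d)/(k_d L₀))] / (k_2−k_d).
Here k_2−k_d = 0.6180 d⁻¹ and 1 − D₀(k_2−k_d)/(k_d L₀) = 1 − 1.26×0.6180/(0.392×21.7) = 0.9085, so
t_c = ln(2.577 × 0.9085) / 0.6180 = 0.8504 / 0.6180 = 1.376 d.
L(t_c) = L₀ e^(−k_d t_c) = 21.7 × 0.5831 = 12.65 mg/L, and at the critical point k_2 D_c = k_d L, so D_c = (0.392/1.01) × 12.65 = 4.911 mg/L.
Minimum DO = C_s − D_c = 11.6 − 4.911 = 6.689 mg/L.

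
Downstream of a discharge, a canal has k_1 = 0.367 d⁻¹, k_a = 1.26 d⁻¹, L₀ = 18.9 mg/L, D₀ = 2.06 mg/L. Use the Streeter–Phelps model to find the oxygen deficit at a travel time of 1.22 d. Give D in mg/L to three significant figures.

k_1 L₀/(k_a−k_1) = 0.367×18.9/(1.26−0.367) = 6.936/0.8930 = 7.767 mg/L.
e^(−k_1 t) = e^(−0.367×1.220) = 0.6391; e^(−k_a t) = e^(−1.26×1.220) = 0.2150.
D = 7.767 × (0.6391 − 0.2150) + 2.06 × 0.2150 = 3.294 + 0.4429 = 3.737 mg/L.

D ≈ 3.74 mg/L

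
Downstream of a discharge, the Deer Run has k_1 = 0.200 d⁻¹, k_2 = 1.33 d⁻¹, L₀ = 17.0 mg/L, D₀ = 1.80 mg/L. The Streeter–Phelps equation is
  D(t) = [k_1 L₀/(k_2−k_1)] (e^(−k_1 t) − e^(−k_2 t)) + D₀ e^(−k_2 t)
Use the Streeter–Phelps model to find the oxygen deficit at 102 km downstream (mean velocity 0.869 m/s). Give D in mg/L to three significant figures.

D ≈ 2.09 mg/L

Travel time t = x/v = 102 km / (0.869 m/s) = 102000 m / 0.869 m/s = 117400 s = 1.359 d.
k_1 L₀/(k_2−k_1) = 0.200×17.0/(1.33−0.200) = 3.400/1.130 = 3.009 mg/L.
e^(−k_1 t) = e^(−0.200×1.359) = 0.7621; e^(−k_2 t) = e^(−1.33×1.359) = 0.1642.
D = 3.009 × (0.7621 − 0.1642) + 1.80 × 0.1642 = 1.799 + 0.2955 = 2.095 mg/L.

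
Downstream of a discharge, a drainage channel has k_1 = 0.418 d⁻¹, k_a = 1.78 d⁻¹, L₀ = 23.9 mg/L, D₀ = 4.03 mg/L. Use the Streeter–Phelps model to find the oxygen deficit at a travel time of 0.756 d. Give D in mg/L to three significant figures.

k_1 L₀/(k_a−k_1) = 0.418×23.9/(1.78−0.418) = 9.990/1.362 = 7.335 mg/L.
e^(−k_1 t) = e^(−0.418×0.7560) = 0.7291; e^(−k_a t) = e^(−1.78×0.7560) = 0.2604.
D = 7.335 × (0.7291 − 0.2604) + 4.03 × 0.2604 = 3.438 + 1.049 = 4.487 mg/L.

D ≈ 4.49 mg/L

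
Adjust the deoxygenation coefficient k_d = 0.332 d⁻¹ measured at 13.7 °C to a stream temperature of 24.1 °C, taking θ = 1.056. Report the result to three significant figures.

k_d ≈ 0.585 d⁻¹

k_d(T₂) = k_d(T₁) · θ^(T₂−T₁) = 0.332 × 1.056^(24.1−13.7)
= 0.332 × 1.056^10.4 = 0.332 × 1.762 = 0.5851 d⁻¹.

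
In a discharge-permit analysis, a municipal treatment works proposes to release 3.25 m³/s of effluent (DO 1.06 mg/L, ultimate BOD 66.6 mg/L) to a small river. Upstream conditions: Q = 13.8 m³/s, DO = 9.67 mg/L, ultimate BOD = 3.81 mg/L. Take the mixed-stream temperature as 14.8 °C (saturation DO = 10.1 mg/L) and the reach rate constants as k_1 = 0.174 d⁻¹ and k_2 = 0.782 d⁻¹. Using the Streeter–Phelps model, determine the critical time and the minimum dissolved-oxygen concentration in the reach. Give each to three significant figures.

Mixed DO = (13.8×9.67 + 3.25×1.06)/(13.8+3.25) = 136.9/17.05 = 8.029 mg/L.
Mixed L₀ = (13.8×3.81 + 3.25×66.6)/(17.05) = 269.0/17.05 = 15.78 mg/L.
Initial deficit D₀ = C_s − DO₀ = 10.1 − 8.029 = 2.071 mg/L.
t_c = (1/0.6080) ln[(0.782/0.174)(1 − 2.071×0.6080/(0.174×15.78))] = 1.645 × ln(2.433) = 1.462 d.
D_c = (0.174/0.782) × 15.78 × e^(−0.174×1.462) = 0.2225 × 15.78 × 0.7754 = 2.722 mg/L.
Minimum DO = 10.1 − 2.722 = 7.378 mg/L.

t_c ≈ 1.46 d; minimum DO ≈ 7.38 mg/L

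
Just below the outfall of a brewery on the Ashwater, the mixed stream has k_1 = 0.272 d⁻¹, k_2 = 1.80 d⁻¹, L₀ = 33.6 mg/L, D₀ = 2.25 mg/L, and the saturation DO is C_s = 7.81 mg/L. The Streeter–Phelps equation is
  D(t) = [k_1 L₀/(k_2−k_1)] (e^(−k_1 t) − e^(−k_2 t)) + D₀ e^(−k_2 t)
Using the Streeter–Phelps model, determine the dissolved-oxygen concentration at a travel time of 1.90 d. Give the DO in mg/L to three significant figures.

DO ≈ 4.36 mg/L

k_1 L₀/(k_2−k_1) = 0.272×33.6/(1.80−0.272) = 9.139/1.528 = 5.981 mg/L.
e^(−k_1 t) = e^(−0.272×1.900) = 0.5964; e^(−k_2 t) = e^(−1.80×1.900) = 0.03271.
D = 5.981 × (0.5964 − 0.03271) + 2.25 × 0.03271 = 3.372 + 0.07360 = 3.445 mg/L.
DO = C_s − D = 7.81 − 3.445 = 4.365 mg/L.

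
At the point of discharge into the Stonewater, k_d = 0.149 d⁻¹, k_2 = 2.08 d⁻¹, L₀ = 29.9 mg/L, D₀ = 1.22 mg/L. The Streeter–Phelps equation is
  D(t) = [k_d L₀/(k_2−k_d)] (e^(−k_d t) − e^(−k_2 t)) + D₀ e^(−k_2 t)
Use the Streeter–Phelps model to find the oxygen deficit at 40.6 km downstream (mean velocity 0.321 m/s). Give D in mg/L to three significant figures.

D ≈ 1.80 mg/L

Travel time t = x/v = 40.6 km / (0.321 m/s) = 40600 m / 0.321 m/s = 126500 s = 1.464 d.
k_d L₀/(k_2−k_d) = 0.149×29.9/(2.08−0.149) = 4.455/1.931 = 2.307 mg/L.
e^(−k_d t) = e^(−0.149×1.464) = 0.8040; e^(−k_2 t) = e^(−2.08×1.464) = 0.04760.
D = 2.307 × (0.8040 − 0.04760) + 1.22 × 0.04760 = 1.745 + 0.05807 = 1.803 mg/L.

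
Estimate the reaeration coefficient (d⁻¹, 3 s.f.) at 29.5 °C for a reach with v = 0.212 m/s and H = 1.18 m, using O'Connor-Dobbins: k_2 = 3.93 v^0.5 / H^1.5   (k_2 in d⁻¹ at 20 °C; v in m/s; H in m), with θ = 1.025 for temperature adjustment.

k_2(20) = 3.93 × 0.212^0.5 / 1.18^1.5 = 3.93 × 0.4604 / 1.282 = 1.412 d⁻¹.
k_2(29.5) = 1.412 × 1.025^(29.5−20) = 1.412 × 1.264 = 1.785 d⁻¹.

k_2 ≈ 1.78 d⁻¹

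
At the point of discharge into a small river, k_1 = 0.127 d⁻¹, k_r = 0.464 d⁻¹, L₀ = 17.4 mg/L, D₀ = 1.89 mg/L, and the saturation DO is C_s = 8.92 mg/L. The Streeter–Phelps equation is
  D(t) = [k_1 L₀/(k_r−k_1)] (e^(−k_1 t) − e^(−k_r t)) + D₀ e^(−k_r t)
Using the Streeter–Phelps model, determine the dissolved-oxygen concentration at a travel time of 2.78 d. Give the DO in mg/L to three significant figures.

k_1 L₀/(k_r−k_1) = 0.127×17.4/(0.464−0.127) = 2.210/0.3370 = 6.557 mg/L.
e^(−k_1 t) = e^(−0.127×2.780) = 0.7025; e^(−k_r t) = e^(−0.464×2.780) = 0.2753.
D = 6.557 × (0.7025 − 0.2753) + 1.89 × 0.2753 = 2.802 + 0.5203 = 3.322 mg/L.
DO = C_s − D = 8.92 − 3.322 = 5.598 mg/L.

DO ≈ 5.60 mg/L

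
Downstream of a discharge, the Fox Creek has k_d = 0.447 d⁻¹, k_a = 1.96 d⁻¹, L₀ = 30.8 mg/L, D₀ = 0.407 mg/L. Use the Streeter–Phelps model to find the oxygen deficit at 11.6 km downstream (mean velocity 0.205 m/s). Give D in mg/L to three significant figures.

Travel time t = x/v = 11.6 km / (0.205 m/s) = 11600 m / 0.205 m/s = 56590 s = 0.6549 d.
k_d L₀/(k_a−k_d) = 0.447×30.8/(1.96−0.447) = 13.77/1.513 = 9.100 mg/L.
e^(−k_d t) = e^(−0.447×0.6549) = 0.7462; e^(−k_a t) = e^(−1.96×0.6549) = 0.2770.
D = 9.100 × (0.7462 − 0.2770) + 0.407 × 0.2770 = 4.269 + 0.1127 = 4.382 mg/L.

D ≈ 4.38 mg/L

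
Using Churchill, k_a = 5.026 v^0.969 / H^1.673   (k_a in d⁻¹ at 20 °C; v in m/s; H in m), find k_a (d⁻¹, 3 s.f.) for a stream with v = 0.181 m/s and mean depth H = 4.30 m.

k_a ≈ 0.0836 d⁻¹

k_a = 5.026 × 0.181^0.969 / 4.30^1.673 = 5.026 × 0.1908 / 11.48 = 0.08358 d⁻¹.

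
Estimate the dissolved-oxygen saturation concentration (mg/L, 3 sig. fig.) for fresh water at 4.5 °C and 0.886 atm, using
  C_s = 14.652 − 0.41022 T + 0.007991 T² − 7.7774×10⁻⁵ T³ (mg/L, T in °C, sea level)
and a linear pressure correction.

At sea level: C_s = 14.652 − 0.41022×4.5 + 0.007991×4.5² − 7.7774×10⁻⁵×4.5³ = 12.96 mg/L.
Pressure correction: C_s' = 12.96 × 0.886 = 11.48 mg/L.

C_s ≈ 11.5 mg/L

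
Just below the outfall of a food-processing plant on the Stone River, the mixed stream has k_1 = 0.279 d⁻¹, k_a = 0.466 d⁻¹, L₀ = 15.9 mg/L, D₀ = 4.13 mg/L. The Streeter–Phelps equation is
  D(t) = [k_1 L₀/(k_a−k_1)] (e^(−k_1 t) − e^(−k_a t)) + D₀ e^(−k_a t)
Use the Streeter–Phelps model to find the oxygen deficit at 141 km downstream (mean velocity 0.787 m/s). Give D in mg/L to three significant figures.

D ≈ 5.85 mg/L

Travel time t = x/v = 141 km / (0.787 m/s) = 141000 m / 0.787 m/s = 179200 s = 2.074 d.
k_1 L₀/(k_a−k_1) = 0.279×15.9/(0.466−0.279) = 4.436/0.1870 = 23.72 mg/L.
e^(−k_1 t) = e^(−0.279×2.074) = 0.5607; e^(−k_a t) = e^(−0.466×2.074) = 0.3805.
D = 23.72 × (0.5607 − 0.3805) + 4.13 × 0.3805 = 4.276 + 1.571 = 5.847 mg/L.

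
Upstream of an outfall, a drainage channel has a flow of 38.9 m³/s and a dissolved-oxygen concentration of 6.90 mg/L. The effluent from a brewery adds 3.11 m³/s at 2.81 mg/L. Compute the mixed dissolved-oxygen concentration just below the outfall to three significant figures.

Flow-weighted mixing: C = (Q_r C_r + Q_w C_w)/(Q_r + Q_w)
= (38.9×6.90 + 3.11×2.81)/(38.9 + 3.11) = 277.1/42.01 = 6.597 mg/L.

6.60 mg/L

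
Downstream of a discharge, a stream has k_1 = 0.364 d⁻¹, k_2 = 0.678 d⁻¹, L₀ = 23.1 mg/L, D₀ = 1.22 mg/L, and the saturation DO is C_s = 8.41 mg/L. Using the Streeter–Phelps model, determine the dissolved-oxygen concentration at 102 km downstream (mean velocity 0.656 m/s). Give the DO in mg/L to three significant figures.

DO ≈ 2.05 mg/L

Travel time t = x/v = 102 km / (0.656 m/s) = 102000 m / 0.656 m/s = 155500 s = 1.800 d.
k_1 L₀/(k_2−k_1) = 0.364×23.1/(0.678−0.364) = 8.408/0.3140 = 26.78 mg/L.
e^(−k_1 t) = e^(−0.364×1.800) = 0.5194; e^(−k_2 t) = e^(−0.678×1.800) = 0.2952.
D = 26.78 × (0.5194 − 0.2952) + 1.22 × 0.2952 = 6.004 + 0.3601 = 6.364 mg/L.
DO = C_s − D = 8.41 − 6.364 = 2.046 mg/L.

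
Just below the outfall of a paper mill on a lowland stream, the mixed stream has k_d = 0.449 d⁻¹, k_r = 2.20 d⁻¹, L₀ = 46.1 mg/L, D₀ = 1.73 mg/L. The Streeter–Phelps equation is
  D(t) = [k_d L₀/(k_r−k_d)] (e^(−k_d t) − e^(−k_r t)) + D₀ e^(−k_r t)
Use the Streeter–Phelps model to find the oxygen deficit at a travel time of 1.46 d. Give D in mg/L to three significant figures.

k_d L₀/(k_r−k_d) = 0.449×46.1/(2.20−0.449) = 20.70/1.751 = 11.82 mg/L.
e^(−k_d t) = e^(−0.449×1.460) = 0.5192; e^(−k_r t) = e^(−2.20×1.460) = 0.04028.
D = 11.82 × (0.5192 − 0.04028) + 1.73 × 0.04028 = 5.661 + 0.06968 = 5.731 mg/L.

D ≈ 5.73 mg/L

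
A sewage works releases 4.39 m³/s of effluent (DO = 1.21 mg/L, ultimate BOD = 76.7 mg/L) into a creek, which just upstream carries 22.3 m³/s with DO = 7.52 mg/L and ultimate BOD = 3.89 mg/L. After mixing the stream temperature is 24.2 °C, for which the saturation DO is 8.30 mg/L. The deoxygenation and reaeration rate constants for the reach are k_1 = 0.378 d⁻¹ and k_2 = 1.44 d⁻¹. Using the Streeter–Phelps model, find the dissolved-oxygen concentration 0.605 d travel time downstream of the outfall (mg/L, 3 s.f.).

DO ≈ 5.41 mg/L

Mixed DO = (22.3×7.52 + 4.39×1.21)/(22.3+4.39) = 173.0/26.69 = 6.482 mg/L.
Mixed L₀ = (22.3×3.89 + 4.39×76.7)/(26.69) = 423.5/26.69 = 15.87 mg/L.
Initial deficit D₀ = C_s − DO₀ = 8.30 − 6.482 = 1.818 mg/L.
D(0.605) = [0.378×15.87/(1.44−0.378)](e^(−0.378×0.605) − e^(−1.44×0.605)) + 1.818 e^(−1.44×0.605)
= 5.647 × (0.7956 − 0.4184) + 1.818 × 0.4184 = 2.890 mg/L.
DO = 8.30 − 2.890 = 5.410 mg/L.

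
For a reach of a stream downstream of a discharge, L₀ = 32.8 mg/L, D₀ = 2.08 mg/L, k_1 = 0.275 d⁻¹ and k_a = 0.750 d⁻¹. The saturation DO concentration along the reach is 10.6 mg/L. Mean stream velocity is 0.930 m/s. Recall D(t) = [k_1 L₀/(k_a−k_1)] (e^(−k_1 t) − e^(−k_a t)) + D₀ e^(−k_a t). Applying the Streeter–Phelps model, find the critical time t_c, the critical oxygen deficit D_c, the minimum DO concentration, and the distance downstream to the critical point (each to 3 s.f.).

At the critical point dD/dt = 0, so k_1 L₀ e^(−k_1 t) = k_a D. Substituting D(t) from the Streeter–Phelps equation and solving for t gives
t_c = ln[(k_a/k_1)(1 − D₀(k_a−k_1)/(k_1 L₀))] / (k_a−k_1).
Here k_a−k_1 = 0.4750 d⁻¹ and 1 − D₀(k_a−k_1)/(k_1 L₀) = 1 − 2.08×0.4750/(0.275×32.8) = 0.8905, so
t_c = ln(2.727 × 0.8905) / 0.4750 = 0.8873 / 0.4750 = 1.868 d.
D_c = (k_1/k_a) L₀ e^(−k_1 t_c) = (0.275/0.750) × 32.8 × e^(−0.275×1.868) = 0.3667 × 32.8 × 0.5983 = 7.195 mg/L.
Minimum DO = C_s − D_c = 10.6 − 7.195 = 3.405 mg/L.
x_c = v t_c = 0.930 m/s × 1.868 d × 86400 s/d = 150100 m ≈ 150 km.

t_c ≈ 1.87 d; D_c ≈ 7.20 mg/L; min DO ≈ 3.40 mg/L; x_c ≈ 150 km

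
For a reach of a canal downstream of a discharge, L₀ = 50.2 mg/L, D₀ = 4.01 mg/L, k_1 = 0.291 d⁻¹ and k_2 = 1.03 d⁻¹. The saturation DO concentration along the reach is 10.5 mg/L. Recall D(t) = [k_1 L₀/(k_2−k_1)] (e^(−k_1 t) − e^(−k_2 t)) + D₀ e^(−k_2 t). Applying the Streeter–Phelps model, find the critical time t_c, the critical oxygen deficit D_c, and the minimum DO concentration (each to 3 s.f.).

t_c ≈ 1.40 d; D_c ≈ 9.43 mg/L; min DO ≈ 1.07 mg/L

t_c = [1/(k_2−k_1)] ln[(k_2/k_1)(1 − D₀(k_2−k_1)/(k_1 L₀))]
= [1/(1.03−0.291)] ln[(1.03/0.291)(1 − 4.01×0.7390/(0.291×50.2))]
= (1/0.7390) ln[3.540 × 0.7971] = 1.353 × ln(2.821) = 1.353 × 1.037 = 1.404 d.
D_c = (k_1/k_2) L₀ e^(−k_1 t_c) = (0.291/1.03) × 50.2 × e^(−0.291×1.404) = 0.2825 × 50.2 × 0.6647 = 9.427 mg/L.
Minimum DO = C_s − D_c = 10.5 − 9.427 = 1.073 mg/L.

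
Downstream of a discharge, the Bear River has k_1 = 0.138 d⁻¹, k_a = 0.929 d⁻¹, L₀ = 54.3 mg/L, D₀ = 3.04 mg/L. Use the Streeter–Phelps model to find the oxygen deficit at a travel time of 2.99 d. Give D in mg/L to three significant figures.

k_1 L₀/(k_a−k_1) = 0.138×54.3/(0.929−0.138) = 7.493/0.7910 = 9.473 mg/L.
e^(−k_1 t) = e^(−0.138×2.990) = 0.6619; e^(−k_a t) = e^(−0.929×2.990) = 0.06218.
D = 9.473 × (0.6619 − 0.06218) + 3.04 × 0.06218 = 5.681 + 0.1890 = 5.870 mg/L.

D ≈ 5.87 mg/L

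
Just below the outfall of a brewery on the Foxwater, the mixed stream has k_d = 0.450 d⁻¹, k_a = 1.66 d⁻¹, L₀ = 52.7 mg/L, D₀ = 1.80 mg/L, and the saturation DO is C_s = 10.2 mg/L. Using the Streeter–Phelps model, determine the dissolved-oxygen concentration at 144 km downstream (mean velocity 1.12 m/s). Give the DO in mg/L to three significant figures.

DO ≈ 1.67 mg/L

Travel time t = x/v = 144 km / (1.12 m/s) = 144000 m / 1.12 m/s = 128600 s = 1.488 d.
k_d L₀/(k_a−k_d) = 0.450×52.7/(1.66−0.450) = 23.72/1.210 = 19.60 mg/L.
e^(−k_d t) = e^(−0.450×1.488) = 0.5119; e^(−k_a t) = e^(−1.66×1.488) = 0.08456.
D = 19.60 × (0.5119 − 0.08456) + 1.80 × 0.08456 = 8.375 + 0.1522 = 8.527 mg/L.
DO = C_s − D = 10.2 − 8.527 = 1.673 mg/L.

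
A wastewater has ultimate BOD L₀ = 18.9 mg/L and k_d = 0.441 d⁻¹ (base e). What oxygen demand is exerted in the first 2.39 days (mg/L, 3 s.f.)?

y_t = L₀(1 − e^(−k_d t)) = 18.9 × (1 − e^(−0.441×2.39))
= 18.9 × (1 − 0.3485) = 18.9 × 0.6515 = 12.31 mg/L.

y ≈ 12.3 mg/L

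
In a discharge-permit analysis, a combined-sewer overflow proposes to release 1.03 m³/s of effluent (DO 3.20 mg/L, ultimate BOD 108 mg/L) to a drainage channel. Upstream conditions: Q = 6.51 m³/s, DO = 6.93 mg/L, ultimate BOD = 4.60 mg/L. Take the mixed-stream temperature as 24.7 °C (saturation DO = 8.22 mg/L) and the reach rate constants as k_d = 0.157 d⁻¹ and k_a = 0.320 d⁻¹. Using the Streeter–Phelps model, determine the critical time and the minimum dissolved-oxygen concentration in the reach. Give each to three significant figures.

Mixed DO = (6.51×6.93 + 1.03×3.20)/(6.51+1.03) = 48.41/7.540 = 6.420 mg/L.
Mixed L₀ = (6.51×4.60 + 1.03×108)/(7.540) = 141.2/7.540 = 18.72 mg/L.
Initial deficit D₀ = C_s − DO₀ = 8.22 − 6.420 = 1.800 mg/L.
t_c = (1/0.1630) ln[(0.320/0.157)(1 − 1.800×0.1630/(0.157×18.72))] = 6.135 × ln(1.835) = 3.724 d.
D_c = (0.157/0.320) × 18.72 × e^(−0.157×3.724) = 0.4906 × 18.72 × 0.5573 = 5.120 mg/L.
Minimum DO = 8.22 − 5.120 = 3.100 mg/L.

t_c ≈ 3.72 d; minimum DO ≈ 3.10 mg/L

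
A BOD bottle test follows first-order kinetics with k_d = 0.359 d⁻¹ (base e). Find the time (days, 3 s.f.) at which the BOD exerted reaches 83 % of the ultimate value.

t ≈ 4.94 d

y/L₀ = 1 − e^(−k_d t) = 0.83 ⇒ e^(−k_d t) = 0.170
t = −ln(0.170) / 0.359 = 1.772 / 0.359 = 4.936 d.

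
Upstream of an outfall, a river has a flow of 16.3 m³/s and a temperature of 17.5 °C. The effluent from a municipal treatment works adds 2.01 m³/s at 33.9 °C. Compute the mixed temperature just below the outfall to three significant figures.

Flow-weighted mixing: C = (Q_r C_r + Q_w C_w)/(Q_r + Q_w)
= (16.3×17.5 + 2.01×33.9)/(16.3 + 2.01) = 353.4/18.31 = 19.30 °C.

19.3 °C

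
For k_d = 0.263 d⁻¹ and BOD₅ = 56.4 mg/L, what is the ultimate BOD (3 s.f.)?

L₀ ≈ 77.1 mg/L

BOD₅ = L₀(1 − e^(−5k_d)) ⇒ L₀ = BOD₅ / (1 − e^(−5×0.263))
= 56.4 / (1 − 0.2685) = 56.4 / 0.7315 = 77.10 mg/L.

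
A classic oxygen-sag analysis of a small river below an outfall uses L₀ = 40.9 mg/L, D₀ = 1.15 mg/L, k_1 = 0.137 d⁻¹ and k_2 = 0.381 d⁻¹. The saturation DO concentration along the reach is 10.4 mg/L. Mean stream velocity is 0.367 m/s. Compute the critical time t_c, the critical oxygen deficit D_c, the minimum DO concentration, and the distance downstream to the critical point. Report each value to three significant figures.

With k_2/k_1 = 2.781 and 1 − D₀(k_2−k_1)/(k_1 L₀) = 0.9499,
t_c = ln(2.781 × 0.9499) / (0.381 − 0.137) = ln(2.642) / 0.2440 = 0.9714/0.2440 = 3.981 d.
L(t_c) = L₀ e^(−k_1 t_c) = 40.9 × 0.5796 = 23.71 mg/L, and at the critical point k_2 D_c = k_1 L, so D_c = (0.137/0.381) × 23.71 = 8.524 mg/L.
Minimum DO = C_s − D_c = 10.4 − 8.524 = 1.876 mg/L.
x_c = v t_c = 0.367 m/s × 3.981 d × 86400 s/d = 126200 m ≈ 126 km.

t_c ≈ 3.98 d; D_c ≈ 8.52 mg/L; min DO ≈ 1.88 mg/L; x_c ≈ 126 km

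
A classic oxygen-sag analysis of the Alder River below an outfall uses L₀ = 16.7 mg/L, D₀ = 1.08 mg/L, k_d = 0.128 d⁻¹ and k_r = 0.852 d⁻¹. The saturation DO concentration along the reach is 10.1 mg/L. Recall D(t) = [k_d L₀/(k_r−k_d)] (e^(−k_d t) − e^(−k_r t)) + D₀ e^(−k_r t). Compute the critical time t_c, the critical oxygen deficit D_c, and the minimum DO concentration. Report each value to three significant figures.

t_c = [1/(k_r−k_d)] ln[(k_r/k_d)(1 − D₀(k_r−k_d)/(k_d L₀))]
= [1/(0.852−0.128)] ln[(0.852/0.128)(1 − 1.08×0.7240/(0.128×16.7))]
= (1/0.7240) ln[6.656 × 0.6342] = 1.381 × ln(4.221) = 1.381 × 1.440 = 1.989 d.
D_c = (k_d/k_r) L₀ e^(−k_d t_c) = (0.128/0.852) × 16.7 × e^(−0.128×1.989) = 0.1502 × 16.7 × 0.7752 = 1.945 mg/L.
Minimum DO = C_s − D_c = 10.1 − 1.945 = 8.155 mg/L.

t_c ≈ 1.99 d; D_c ≈ 1.94 mg/L; min DO ≈ 8.16 mg/L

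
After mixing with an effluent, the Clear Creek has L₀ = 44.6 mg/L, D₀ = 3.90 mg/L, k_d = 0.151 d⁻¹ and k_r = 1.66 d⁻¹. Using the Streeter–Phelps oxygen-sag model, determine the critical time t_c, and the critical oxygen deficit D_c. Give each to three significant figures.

At the critical point dD/dt = 0, so k_d L₀ e^(−k_d t) = k_r D. Substituting D(t) from the Streeter–Phelps equation and solving for t gives
t_c = ln[(k_r/k_d)(1 − D₀(k_r−k_d)/(k_d L₀))] / (k_r−k_d).
Here k_r−k_d = 1.509 d⁻¹ and 1 − D₀(k_r−k_d)/(k_d L₀) = 1 − 3.90×1.509/(0.151×44.6) = 0.1261, so
t_c = ln(10.99 × 0.1261) / 1.509 = 0.3269 / 1.509 = 0.2167 d.
D_c = (k_d/k_r) L₀ e^(−k_d t_c) = (0.151/1.66) × 44.6 × e^(−0.151×0.2167) = 0.09096 × 44.6 × 0.9678 = 3.926 mg/L.

t_c ≈ 0.217 d; D_c ≈ 3.93 mg/L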